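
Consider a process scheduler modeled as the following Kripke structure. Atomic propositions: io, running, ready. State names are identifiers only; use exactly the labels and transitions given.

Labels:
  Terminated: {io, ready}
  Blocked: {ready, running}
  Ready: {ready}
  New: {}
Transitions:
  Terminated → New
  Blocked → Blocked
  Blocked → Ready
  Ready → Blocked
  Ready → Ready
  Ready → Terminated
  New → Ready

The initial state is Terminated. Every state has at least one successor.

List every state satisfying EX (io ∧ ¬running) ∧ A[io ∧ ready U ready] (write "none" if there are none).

States satisfying io ∧ ¬running: {Terminated}.
States satisfying EX (io ∧ ¬running): {Ready}.
States satisfying io ∧ ready: {Terminated}.
States satisfying ready: {Terminated, Blocked, Ready}.
States satisfying A[io ∧ ready U ready]: {Terminated, Blocked, Ready}.
States satisfying EX (io ∧ ¬running) ∧ A[io ∧ ready U ready]: {Ready}.

{Ready}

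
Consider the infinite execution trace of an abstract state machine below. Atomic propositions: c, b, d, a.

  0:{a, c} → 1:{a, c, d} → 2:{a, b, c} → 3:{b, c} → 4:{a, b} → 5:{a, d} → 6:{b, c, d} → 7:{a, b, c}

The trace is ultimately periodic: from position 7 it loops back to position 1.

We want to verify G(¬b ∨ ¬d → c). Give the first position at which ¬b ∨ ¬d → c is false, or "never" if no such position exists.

4

Check ¬b ∨ ¬d → c at each position in order: 0 ✓, 1 ✓, 2 ✓, 3 ✓.
At position 4 the labels are {a, b}, so ¬b ∨ ¬d → c is false there. This is the first violation.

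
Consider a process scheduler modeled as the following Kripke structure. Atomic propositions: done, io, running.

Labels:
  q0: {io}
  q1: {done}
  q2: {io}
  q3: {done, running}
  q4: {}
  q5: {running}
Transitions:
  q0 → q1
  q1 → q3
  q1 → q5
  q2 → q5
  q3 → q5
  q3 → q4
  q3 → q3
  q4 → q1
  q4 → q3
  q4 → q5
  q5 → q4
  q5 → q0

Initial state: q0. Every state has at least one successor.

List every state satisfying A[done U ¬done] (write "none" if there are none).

{q0, q2, q4, q5}

States satisfying done: {q1, q3}.
States satisfying ¬done: {q0, q2, q4, q5}.
States satisfying A[done U ¬done]: {q0, q2, q4, q5}.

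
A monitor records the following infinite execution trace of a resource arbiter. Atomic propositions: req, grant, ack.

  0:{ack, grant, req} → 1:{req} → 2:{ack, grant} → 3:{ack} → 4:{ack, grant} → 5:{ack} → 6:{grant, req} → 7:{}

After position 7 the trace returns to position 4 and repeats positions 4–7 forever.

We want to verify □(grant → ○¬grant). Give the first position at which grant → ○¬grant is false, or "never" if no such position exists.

never

grant → ○¬grant holds at every position 0..7, and those are all the positions the trace ever visits, so the invariant □(grant → ○¬grant) is never violated.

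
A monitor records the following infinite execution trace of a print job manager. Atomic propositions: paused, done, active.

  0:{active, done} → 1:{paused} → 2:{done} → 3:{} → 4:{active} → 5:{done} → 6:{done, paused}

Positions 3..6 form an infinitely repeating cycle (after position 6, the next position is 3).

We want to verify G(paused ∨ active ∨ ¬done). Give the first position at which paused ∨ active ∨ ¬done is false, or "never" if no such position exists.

2

Check paused ∨ active ∨ ¬done at each position in order: 0 ✓, 1 ✓.
At position 2 the labels are {done}, so paused ∨ active ∨ ¬done is false there. This is the first violation.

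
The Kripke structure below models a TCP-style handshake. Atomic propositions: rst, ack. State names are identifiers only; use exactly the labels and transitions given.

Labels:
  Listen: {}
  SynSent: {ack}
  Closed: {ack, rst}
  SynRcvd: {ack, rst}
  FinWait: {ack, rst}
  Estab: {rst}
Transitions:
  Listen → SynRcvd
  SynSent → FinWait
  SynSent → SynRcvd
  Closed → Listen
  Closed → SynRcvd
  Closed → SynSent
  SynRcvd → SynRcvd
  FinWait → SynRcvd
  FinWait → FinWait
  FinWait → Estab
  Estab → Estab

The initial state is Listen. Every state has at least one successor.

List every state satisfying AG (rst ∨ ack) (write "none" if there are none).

States satisfying rst ∨ ack: {SynSent, Closed, SynRcvd, FinWait, Estab}.
States satisfying AG (rst ∨ ack): {SynSent, SynRcvd, FinWait, Estab}.

{SynSent, SynRcvd, FinWait, Estab}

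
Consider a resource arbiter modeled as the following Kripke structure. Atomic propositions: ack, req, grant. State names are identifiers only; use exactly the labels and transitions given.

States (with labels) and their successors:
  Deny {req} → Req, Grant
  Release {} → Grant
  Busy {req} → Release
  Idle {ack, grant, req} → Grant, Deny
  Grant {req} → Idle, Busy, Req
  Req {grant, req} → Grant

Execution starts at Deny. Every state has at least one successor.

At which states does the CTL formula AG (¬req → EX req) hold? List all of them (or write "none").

{Deny, Release, Busy, Idle, Grant, Req}

States satisfying ¬req → EX req: {Deny, Release, Busy, Idle, Grant, Req}.
States satisfying AG (¬req → EX req): {Deny, Release, Busy, Idle, Grant, Req}.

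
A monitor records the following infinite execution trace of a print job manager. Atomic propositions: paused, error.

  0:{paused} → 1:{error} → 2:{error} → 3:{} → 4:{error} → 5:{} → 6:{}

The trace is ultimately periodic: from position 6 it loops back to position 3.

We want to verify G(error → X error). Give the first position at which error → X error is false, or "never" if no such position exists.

2

Check error → X error at each position in order: 0 ✓, 1 ✓.
At position 2 the labels are {error} and the next position 3 has {}, so error → X error is false there. This is the first violation.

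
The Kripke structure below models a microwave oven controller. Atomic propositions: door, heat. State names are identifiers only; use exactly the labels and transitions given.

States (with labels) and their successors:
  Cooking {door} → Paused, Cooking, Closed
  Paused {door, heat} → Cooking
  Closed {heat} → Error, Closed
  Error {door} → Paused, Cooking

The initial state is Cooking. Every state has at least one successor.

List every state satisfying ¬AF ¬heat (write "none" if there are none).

States satisfying ¬heat: {Cooking, Error}.
States satisfying AF ¬heat: {Cooking, Paused, Error}.
States satisfying ¬AF ¬heat: {Closed}.

{Closed}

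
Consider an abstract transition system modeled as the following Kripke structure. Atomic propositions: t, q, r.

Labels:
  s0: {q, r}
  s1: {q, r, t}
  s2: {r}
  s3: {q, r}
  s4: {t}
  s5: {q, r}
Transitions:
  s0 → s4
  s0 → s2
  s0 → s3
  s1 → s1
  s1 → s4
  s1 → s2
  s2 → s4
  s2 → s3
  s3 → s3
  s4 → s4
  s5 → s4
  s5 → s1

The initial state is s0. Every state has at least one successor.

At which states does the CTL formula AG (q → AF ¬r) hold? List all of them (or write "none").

{s4}

States satisfying q → AF ¬r: {s2, s4}.
States satisfying AG (q → AF ¬r): {s4}.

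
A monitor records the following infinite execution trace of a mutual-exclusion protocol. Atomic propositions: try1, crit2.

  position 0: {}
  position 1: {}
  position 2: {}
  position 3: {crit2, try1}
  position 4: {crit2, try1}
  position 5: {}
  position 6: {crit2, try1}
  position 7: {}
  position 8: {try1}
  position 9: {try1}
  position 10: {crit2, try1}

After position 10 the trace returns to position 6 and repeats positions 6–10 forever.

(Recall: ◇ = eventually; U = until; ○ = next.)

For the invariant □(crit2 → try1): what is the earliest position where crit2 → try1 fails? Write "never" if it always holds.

crit2 → try1 holds at every position 0..10, and those are all the positions the trace ever visits, so the invariant □(crit2 → try1) is never violated.

never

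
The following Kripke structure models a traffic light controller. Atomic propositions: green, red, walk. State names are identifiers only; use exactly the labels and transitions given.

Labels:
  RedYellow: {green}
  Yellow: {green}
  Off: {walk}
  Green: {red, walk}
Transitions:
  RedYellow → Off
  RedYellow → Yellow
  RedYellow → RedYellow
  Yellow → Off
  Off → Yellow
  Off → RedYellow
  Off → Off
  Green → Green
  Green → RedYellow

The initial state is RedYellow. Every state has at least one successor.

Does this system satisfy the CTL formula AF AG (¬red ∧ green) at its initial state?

Violated

States satisfying AG (¬red ∧ green): ∅.
States satisfying AF AG (¬red ∧ green): ∅.
There is a path from RedYellow along which AG (¬red ∧ green) never holds.
RedYellow ∉ Sat(AF AG (¬red ∧ green)).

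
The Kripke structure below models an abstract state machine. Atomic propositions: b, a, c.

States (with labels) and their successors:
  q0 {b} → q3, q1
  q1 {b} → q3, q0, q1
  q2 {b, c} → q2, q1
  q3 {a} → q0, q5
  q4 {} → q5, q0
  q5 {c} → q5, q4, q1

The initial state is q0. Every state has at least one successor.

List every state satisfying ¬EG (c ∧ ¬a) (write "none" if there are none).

{q0, q1, q3, q4}

States satisfying c ∧ ¬a: {q2, q5}.
States satisfying EG (c ∧ ¬a): {q2, q5}.
States satisfying ¬EG (c ∧ ¬a): {q0, q1, q3, q4}.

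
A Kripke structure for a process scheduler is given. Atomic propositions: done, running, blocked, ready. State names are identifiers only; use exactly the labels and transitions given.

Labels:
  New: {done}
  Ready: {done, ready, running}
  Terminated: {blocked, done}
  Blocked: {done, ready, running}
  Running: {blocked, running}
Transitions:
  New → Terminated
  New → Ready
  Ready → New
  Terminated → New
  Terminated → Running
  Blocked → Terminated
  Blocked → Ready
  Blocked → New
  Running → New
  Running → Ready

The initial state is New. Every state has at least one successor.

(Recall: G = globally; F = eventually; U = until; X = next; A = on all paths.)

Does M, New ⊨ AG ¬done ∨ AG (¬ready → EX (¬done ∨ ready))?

Holds

States satisfying ¬done: {Running}.
States satisfying AG ¬done: ∅.
States satisfying ¬ready → EX (¬done ∨ ready): {New, Ready, Terminated, Blocked, Running}.
States satisfying AG (¬ready → EX (¬done ∨ ready)): {New, Ready, Terminated, Blocked, Running}.
States satisfying AG ¬done ∨ AG (¬ready → EX (¬done ∨ ready)): {New, Ready, Terminated, Blocked, Running}.
New ∈ Sat(AG ¬done ∨ AG (¬ready → EX (¬done ∨ ready))).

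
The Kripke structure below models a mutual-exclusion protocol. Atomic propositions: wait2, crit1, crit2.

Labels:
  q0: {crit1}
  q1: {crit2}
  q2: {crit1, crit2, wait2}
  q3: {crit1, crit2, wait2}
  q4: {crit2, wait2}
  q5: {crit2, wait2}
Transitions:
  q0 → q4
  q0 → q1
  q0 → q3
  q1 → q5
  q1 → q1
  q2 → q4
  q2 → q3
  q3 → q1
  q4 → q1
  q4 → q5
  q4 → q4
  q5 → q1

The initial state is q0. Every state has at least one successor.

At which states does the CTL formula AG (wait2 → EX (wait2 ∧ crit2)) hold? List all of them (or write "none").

States satisfying wait2 → EX (wait2 ∧ crit2): {q0, q1, q2, q4}.
States satisfying AG (wait2 → EX (wait2 ∧ crit2)): ∅.

none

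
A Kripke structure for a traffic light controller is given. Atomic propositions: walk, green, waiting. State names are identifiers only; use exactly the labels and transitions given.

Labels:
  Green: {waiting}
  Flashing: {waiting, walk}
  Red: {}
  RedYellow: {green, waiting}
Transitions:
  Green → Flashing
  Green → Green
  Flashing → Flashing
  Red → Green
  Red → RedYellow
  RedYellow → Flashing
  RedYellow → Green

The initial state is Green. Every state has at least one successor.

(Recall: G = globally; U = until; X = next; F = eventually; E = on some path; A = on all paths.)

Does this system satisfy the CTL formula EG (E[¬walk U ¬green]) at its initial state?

States satisfying E[¬walk U ¬green]: {Green, Flashing, Red, RedYellow}.
States satisfying EG (E[¬walk U ¬green]): {Green, Flashing, Red, RedYellow}.
Green ∈ Sat(EG (E[¬walk U ¬green])).

Holds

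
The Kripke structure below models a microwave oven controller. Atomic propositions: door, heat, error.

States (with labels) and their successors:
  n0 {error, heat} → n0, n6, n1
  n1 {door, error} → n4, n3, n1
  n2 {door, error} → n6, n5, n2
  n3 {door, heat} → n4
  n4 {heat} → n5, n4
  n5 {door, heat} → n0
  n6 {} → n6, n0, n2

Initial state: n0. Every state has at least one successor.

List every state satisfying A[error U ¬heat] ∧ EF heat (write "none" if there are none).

States satisfying error: {n0, n1, n2}.
States satisfying ¬heat: {n1, n2, n6}.
States satisfying A[error U ¬heat]: {n1, n2, n6}.
States satisfying heat: {n0, n3, n4, n5}.
States satisfying EF heat: {n0, n1, n2, n3, n4, n5, n6}.
States satisfying A[error U ¬heat] ∧ EF heat: {n1, n2, n6}.

{n1, n2, n6}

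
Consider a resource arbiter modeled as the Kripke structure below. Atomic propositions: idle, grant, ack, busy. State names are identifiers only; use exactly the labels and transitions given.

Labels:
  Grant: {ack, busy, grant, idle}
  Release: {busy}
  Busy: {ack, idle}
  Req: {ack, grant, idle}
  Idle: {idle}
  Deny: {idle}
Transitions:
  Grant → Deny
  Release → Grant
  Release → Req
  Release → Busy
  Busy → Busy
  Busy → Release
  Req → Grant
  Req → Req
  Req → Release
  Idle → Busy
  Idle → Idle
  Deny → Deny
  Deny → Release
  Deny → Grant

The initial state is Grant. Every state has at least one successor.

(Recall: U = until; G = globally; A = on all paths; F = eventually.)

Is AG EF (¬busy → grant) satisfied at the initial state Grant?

Yes

States satisfying EF (¬busy → grant): {Grant, Release, Busy, Req, Idle, Deny}.
States satisfying AG EF (¬busy → grant): {Grant, Release, Busy, Req, Idle, Deny}.
Every state reachable from Grant satisfies EF (¬busy → grant).
Grant ∈ Sat(AG EF (¬busy → grant)).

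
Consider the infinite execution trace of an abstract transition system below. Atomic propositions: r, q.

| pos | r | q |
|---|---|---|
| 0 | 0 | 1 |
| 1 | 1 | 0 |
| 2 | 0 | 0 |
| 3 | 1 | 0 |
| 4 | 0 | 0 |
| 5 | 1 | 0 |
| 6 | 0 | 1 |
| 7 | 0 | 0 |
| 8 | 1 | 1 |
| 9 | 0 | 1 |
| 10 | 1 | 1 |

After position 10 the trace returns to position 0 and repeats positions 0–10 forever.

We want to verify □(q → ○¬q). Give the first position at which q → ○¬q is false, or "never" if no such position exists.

8

Check q → ○¬q at each position in order: 0 ✓, 1 ✓, 2 ✓, 3 ✓, 4 ✓, 5 ✓, 6 ✓, 7 ✓.
At position 8 the labels are {q, r} and the next position 9 has {q}, so q → ○¬q is false there. This is the first violation.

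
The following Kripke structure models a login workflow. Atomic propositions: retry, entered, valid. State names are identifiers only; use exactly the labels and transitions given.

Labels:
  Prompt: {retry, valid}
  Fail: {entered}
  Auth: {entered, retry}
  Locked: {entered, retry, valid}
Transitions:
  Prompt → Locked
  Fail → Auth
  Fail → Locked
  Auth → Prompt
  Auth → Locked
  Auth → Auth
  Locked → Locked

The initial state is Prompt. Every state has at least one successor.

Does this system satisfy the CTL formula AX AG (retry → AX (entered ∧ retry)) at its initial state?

States satisfying AG (retry → AX (entered ∧ retry)): {Prompt, Locked}.
States satisfying AX AG (retry → AX (entered ∧ retry)): {Prompt, Locked}.
Prompt ∈ Sat(AX AG (retry → AX (entered ∧ retry))).

Holds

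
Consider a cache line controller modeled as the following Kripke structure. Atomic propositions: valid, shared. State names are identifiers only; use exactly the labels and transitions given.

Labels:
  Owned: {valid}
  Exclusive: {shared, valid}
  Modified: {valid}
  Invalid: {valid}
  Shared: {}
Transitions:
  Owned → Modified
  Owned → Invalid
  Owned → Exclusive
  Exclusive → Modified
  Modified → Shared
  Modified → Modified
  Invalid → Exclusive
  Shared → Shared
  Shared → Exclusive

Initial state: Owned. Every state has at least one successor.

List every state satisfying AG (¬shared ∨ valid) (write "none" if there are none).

{Owned, Exclusive, Modified, Invalid, Shared}

States satisfying ¬shared ∨ valid: {Owned, Exclusive, Modified, Invalid, Shared}.
States satisfying AG (¬shared ∨ valid): {Owned, Exclusive, Modified, Invalid, Shared}.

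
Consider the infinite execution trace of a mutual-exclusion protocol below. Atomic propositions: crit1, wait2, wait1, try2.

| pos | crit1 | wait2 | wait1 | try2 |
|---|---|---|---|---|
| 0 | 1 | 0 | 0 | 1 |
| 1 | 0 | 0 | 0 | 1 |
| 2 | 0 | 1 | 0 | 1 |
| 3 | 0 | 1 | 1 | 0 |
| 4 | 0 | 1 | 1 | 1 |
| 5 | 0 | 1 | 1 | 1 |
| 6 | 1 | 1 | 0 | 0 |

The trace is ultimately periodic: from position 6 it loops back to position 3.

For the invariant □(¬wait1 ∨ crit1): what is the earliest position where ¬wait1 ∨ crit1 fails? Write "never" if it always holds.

3

Check ¬wait1 ∨ crit1 at each position in order: 0 ✓, 1 ✓, 2 ✓.
At position 3 the labels are {wait1, wait2}, so ¬wait1 ∨ crit1 is false there. This is the first violation.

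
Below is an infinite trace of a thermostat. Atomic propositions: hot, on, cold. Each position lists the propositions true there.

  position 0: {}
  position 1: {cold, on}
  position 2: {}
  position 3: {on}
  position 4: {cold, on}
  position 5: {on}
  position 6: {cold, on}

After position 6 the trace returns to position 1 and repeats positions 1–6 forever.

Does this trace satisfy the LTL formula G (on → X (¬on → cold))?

on → X (¬on → cold) must hold at every position from 0 onward. It fails at position 1, so G (on → X (¬on → cold)) is false.
Positions where on holds: 1, 3, 4, 5, 6.
Check X (¬on → cold) at each: 1→fails, 3→ok, 4→ok, 5→ok, 6→ok.

Does not hold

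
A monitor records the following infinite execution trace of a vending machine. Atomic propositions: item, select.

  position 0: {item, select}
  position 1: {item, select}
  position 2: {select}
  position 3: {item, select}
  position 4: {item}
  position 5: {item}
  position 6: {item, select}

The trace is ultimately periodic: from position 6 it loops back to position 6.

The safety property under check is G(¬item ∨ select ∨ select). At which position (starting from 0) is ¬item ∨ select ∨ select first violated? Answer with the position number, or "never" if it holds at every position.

4

Check ¬item ∨ select ∨ select at each position in order: 0 ✓, 1 ✓, 2 ✓, 3 ✓.
At position 4 the labels are {item}, so ¬item ∨ select ∨ select is false there. This is the first violation.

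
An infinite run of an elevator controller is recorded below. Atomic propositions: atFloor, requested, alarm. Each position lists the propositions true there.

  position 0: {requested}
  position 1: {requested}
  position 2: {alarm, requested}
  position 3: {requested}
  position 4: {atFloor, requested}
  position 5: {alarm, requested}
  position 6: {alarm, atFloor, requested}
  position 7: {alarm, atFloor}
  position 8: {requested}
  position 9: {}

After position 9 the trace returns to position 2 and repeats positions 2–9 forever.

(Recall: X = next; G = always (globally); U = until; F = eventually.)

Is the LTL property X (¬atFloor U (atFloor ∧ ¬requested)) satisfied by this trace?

The position after 0 is 1; ¬atFloor U (atFloor ∧ ¬requested) is false there.

No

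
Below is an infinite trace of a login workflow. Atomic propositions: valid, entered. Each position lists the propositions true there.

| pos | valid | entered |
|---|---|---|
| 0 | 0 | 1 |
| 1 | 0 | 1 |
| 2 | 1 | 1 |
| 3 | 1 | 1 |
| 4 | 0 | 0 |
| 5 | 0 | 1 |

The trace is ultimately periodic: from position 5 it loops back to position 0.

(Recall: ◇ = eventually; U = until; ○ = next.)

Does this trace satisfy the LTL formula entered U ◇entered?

Holds

Walking from position 0: ◇entered first holds at position 0, and entered holds at every earlier position along the way, so entered U ◇entered holds.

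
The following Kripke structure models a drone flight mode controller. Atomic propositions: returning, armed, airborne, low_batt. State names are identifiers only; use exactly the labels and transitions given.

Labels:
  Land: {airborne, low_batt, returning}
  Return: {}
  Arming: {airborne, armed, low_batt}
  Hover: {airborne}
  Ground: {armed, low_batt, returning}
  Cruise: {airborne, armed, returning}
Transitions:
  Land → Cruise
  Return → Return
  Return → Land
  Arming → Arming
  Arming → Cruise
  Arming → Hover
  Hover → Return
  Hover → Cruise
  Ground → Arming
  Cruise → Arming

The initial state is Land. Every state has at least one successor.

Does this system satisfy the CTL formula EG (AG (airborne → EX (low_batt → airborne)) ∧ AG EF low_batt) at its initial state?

Yes

States satisfying EG (AG (airborne → EX (low_batt → airborne)) ∧ AG EF low_batt): {Land, Return, Arming, Hover, Ground, Cruise}.
Land ∈ Sat(EG (AG (airborne → EX (low_batt → airborne)) ∧ AG EF low_batt)).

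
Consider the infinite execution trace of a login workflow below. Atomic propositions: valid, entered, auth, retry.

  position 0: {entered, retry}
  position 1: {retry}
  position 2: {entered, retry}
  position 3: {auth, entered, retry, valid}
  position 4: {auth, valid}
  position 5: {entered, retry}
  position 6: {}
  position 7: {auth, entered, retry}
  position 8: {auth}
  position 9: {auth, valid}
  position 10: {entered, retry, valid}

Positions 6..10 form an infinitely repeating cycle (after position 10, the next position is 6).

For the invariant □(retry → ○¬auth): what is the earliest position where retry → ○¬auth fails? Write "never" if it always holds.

Check retry → ○¬auth at each position in order: 0 ✓, 1 ✓.
At position 2 the labels are {entered, retry} and the next position 3 has {auth, entered, retry, valid}, so retry → ○¬auth is false there. This is the first violation.

2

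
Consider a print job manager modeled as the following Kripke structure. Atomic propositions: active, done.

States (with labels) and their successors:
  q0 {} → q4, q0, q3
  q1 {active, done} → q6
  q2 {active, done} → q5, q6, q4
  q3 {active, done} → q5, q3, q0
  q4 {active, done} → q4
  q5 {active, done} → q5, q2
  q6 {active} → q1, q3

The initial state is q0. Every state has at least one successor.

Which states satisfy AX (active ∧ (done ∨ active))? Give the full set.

{q1, q2, q4, q5, q6}

States satisfying active ∧ (done ∨ active): {q1, q2, q3, q4, q5, q6}.
States satisfying AX (active ∧ (done ∨ active)): {q1, q2, q4, q5, q6}.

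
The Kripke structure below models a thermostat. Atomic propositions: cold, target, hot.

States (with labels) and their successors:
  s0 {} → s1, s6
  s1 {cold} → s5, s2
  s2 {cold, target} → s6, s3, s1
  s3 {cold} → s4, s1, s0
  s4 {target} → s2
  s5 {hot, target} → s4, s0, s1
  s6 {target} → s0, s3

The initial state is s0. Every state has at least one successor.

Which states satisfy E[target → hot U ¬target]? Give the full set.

{s0, s1, s3, s5}

States satisfying target → hot: {s0, s1, s3, s5}.
States satisfying ¬target: {s0, s1, s3}.
States satisfying E[target → hot U ¬target]: {s0, s1, s3, s5}.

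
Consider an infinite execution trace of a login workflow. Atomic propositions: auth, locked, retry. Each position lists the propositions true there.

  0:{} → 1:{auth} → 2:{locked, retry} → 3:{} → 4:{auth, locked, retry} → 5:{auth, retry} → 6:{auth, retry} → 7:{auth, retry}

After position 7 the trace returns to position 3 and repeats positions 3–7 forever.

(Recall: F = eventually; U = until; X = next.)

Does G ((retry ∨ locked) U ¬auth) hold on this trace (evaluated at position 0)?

Violated

(retry ∨ locked) U ¬auth must hold at every position from 0 onward. It fails at position 1, so G ((retry ∨ locked) U ¬auth) is false.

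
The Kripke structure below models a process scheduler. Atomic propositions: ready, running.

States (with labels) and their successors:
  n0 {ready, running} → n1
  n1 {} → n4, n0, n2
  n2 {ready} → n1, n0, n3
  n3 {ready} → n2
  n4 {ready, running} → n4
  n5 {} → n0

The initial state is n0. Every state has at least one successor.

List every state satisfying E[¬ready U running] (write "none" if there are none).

{n0, n1, n4, n5}

States satisfying ¬ready: {n1, n5}.
States satisfying running: {n0, n4}.
States satisfying E[¬ready U running]: {n0, n1, n4, n5}.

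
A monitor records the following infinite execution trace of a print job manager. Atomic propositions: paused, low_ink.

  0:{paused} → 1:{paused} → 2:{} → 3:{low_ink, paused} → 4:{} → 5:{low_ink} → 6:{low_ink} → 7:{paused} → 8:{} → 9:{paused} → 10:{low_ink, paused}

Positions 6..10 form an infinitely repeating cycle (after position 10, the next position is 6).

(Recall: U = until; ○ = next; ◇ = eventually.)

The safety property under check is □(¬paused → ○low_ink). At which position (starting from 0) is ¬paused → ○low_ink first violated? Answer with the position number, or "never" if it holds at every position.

Check ¬paused → ○low_ink at each position in order: 0 ✓, 1 ✓, 2 ✓, 3 ✓, 4 ✓, 5 ✓.
At position 6 the labels are {low_ink} and the next position 7 has {paused}, so ¬paused → ○low_ink is false there. This is the first violation.

6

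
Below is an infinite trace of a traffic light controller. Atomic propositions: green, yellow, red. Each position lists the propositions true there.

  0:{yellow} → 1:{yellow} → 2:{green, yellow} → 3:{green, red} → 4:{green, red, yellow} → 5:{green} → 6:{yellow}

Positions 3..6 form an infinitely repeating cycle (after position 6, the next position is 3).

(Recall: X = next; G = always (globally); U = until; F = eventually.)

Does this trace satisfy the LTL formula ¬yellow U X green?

Walking from position 0: at position 0, X green has not yet held and ¬yellow fails, so ¬yellow U X green is false.

Does not hold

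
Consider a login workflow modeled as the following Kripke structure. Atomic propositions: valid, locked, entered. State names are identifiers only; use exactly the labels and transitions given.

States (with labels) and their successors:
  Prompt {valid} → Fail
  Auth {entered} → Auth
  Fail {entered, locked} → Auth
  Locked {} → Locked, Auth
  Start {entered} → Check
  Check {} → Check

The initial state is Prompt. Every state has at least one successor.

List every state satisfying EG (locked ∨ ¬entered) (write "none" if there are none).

States satisfying locked ∨ ¬entered: {Prompt, Fail, Locked, Check}.
States satisfying EG (locked ∨ ¬entered): {Locked, Check}.

{Locked, Check}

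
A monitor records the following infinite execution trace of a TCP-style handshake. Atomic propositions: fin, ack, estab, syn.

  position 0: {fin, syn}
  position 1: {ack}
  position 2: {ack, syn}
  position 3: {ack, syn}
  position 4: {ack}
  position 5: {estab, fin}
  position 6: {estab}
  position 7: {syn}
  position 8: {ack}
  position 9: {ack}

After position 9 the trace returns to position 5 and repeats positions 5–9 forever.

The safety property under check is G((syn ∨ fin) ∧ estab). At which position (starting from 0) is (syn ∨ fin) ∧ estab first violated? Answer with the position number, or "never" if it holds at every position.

0

At position 0 the labels are {fin, syn}, so (syn ∨ fin) ∧ estab is false there. This is the first violation.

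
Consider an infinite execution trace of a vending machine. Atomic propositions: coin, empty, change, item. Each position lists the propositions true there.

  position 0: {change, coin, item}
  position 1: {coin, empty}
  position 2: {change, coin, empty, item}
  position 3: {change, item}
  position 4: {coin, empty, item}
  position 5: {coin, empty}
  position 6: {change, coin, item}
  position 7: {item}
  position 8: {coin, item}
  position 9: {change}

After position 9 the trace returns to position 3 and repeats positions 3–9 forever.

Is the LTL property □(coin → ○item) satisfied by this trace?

coin → ○item must hold at every position from 0 onward. It fails at position 0, so □(coin → ○item) is false.
Positions where coin holds: 0, 1, 2, 4, 5, 6, 8.
Check ○item at each: 0→fails, 1→ok, 2→ok, 4→fails, 5→ok, 6→ok, 8→fails.

Violated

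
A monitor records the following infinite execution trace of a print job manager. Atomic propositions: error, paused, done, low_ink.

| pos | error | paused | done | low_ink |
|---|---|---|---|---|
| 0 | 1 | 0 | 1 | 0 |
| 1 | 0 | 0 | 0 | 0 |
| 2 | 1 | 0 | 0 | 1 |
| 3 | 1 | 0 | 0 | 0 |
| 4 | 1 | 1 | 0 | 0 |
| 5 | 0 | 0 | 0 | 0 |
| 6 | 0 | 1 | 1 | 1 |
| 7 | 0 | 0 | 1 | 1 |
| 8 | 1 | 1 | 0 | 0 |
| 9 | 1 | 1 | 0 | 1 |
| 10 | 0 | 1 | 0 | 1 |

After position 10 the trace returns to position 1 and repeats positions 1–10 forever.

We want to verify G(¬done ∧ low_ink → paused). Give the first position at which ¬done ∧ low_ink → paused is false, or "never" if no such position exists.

2

Check ¬done ∧ low_ink → paused at each position in order: 0 ✓, 1 ✓.
At position 2 the labels are {error, low_ink}, so ¬done ∧ low_ink → paused is false there. This is the first violation.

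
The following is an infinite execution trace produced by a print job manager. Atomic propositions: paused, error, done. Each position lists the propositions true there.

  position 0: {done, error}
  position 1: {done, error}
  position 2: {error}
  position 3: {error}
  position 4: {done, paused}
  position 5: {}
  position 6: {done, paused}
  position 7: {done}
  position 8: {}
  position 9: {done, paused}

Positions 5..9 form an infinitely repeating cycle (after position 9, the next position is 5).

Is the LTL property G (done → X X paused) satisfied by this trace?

done → X X paused must hold at every position from 0 onward. It fails at position 0, so G (done → X X paused) is false.
Positions where done holds: 0, 1, 4, 6, 7, 9.
Check X X paused at each: 0→fails, 1→fails, 4→ok, 6→fails, 7→ok, 9→ok.

Violated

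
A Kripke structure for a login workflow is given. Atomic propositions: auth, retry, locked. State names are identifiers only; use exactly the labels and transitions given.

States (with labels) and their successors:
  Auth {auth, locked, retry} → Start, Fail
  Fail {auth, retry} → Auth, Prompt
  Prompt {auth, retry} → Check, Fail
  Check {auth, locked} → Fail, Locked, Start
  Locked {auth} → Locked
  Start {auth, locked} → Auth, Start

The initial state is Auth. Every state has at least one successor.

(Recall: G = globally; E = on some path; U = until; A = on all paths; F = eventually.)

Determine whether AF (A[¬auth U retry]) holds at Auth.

Satisfied

States satisfying A[¬auth U retry]: {Auth, Fail, Prompt}.
States satisfying AF (A[¬auth U retry]): {Auth, Fail, Prompt}.
Auth ∈ Sat(AF (A[¬auth U retry])).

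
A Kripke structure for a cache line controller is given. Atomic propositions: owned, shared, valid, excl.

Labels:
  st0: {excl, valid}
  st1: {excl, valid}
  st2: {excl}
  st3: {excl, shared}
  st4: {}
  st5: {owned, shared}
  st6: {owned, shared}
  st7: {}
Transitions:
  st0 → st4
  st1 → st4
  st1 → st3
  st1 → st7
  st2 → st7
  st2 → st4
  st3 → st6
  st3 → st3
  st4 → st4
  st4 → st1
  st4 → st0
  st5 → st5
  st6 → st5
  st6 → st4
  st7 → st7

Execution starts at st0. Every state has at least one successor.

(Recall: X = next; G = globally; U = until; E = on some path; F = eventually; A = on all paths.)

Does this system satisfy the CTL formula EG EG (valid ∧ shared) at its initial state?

States satisfying EG (valid ∧ shared): ∅.
States satisfying EG EG (valid ∧ shared): ∅.
No suitable path/successor from st0 witnesses the formula.
st0 ∉ Sat(EG EG (valid ∧ shared)).

Does not hold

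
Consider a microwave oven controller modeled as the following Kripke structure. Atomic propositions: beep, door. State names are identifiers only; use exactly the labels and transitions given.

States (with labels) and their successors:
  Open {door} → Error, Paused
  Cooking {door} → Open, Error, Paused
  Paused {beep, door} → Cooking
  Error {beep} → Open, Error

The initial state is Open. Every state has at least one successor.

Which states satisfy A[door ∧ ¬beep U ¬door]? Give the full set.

{Error}

States satisfying door ∧ ¬beep: {Open, Cooking}.
States satisfying ¬door: {Error}.
States satisfying A[door ∧ ¬beep U ¬door]: {Error}.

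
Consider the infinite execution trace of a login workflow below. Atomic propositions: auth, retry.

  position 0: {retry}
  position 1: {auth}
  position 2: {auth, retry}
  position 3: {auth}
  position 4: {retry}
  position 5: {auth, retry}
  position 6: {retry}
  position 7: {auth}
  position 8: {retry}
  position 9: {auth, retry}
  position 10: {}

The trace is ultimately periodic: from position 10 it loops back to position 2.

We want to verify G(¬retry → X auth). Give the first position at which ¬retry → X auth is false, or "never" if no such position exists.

3

Check ¬retry → X auth at each position in order: 0 ✓, 1 ✓, 2 ✓.
At position 3 the labels are {auth} and the next position 4 has {retry}, so ¬retry → X auth is false there. This is the first violation.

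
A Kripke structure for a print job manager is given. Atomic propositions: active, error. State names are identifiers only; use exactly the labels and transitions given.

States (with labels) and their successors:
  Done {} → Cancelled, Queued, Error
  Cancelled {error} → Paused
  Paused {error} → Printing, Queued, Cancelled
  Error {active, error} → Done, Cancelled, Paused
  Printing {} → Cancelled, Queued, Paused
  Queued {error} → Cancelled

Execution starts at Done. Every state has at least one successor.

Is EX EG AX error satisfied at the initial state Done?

States satisfying EG AX error: ∅.
States satisfying EX EG AX error: ∅.
No suitable path/successor from Done witnesses the formula.
Done ∉ Sat(EX EG AX error).

Violated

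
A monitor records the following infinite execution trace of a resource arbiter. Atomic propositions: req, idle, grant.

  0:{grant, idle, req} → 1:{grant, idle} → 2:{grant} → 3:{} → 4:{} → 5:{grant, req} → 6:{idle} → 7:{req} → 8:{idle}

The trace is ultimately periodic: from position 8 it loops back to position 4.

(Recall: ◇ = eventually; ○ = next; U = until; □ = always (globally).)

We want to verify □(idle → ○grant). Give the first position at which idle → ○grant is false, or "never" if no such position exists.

Check idle → ○grant at each position in order: 0 ✓, 1 ✓, 2 ✓, 3 ✓, 4 ✓, 5 ✓.
At position 6 the labels are {idle} and the next position 7 has {req}, so idle → ○grant is false there. This is the first violation.

6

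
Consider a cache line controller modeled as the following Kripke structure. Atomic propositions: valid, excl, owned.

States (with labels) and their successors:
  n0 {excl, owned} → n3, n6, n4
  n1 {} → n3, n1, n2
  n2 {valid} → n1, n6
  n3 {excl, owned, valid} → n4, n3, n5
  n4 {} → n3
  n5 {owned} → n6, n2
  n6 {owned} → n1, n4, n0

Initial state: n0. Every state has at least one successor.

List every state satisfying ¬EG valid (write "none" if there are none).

{n0, n1, n2, n4, n5, n6}

States satisfying valid: {n2, n3}.
States satisfying EG valid: {n3}.
States satisfying ¬EG valid: {n0, n1, n2, n4, n5, n6}.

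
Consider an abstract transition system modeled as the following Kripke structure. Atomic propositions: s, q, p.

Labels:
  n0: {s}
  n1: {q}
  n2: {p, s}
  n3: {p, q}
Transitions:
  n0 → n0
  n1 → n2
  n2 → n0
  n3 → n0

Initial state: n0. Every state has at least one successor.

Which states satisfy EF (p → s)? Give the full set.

States satisfying p → s: {n0, n1, n2}.
States satisfying EF (p → s): {n0, n1, n2, n3}.

{n0, n1, n2, n3}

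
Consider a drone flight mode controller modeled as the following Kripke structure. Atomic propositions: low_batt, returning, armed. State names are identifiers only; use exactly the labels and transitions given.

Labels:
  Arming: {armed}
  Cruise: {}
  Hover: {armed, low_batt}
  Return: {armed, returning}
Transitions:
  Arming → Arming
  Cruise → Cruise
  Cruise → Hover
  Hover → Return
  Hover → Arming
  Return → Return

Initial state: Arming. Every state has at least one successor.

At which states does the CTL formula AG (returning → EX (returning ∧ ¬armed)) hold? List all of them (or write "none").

{Arming}

States satisfying returning → EX (returning ∧ ¬armed): {Arming, Cruise, Hover}.
States satisfying AG (returning → EX (returning ∧ ¬armed)): {Arming}.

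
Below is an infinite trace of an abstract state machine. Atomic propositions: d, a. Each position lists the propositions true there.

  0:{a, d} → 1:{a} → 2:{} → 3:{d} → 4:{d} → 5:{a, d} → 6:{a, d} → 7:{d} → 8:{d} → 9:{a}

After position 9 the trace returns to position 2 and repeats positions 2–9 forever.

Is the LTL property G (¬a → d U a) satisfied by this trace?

¬a → d U a must hold at every position from 0 onward. It fails at position 2, so G (¬a → d U a) is false.
Positions where ¬a holds: 2, 3, 4, 7, 8.
Check d U a at each: 2→fails, 3→ok, 4→ok, 7→ok, 8→ok.

Does not hold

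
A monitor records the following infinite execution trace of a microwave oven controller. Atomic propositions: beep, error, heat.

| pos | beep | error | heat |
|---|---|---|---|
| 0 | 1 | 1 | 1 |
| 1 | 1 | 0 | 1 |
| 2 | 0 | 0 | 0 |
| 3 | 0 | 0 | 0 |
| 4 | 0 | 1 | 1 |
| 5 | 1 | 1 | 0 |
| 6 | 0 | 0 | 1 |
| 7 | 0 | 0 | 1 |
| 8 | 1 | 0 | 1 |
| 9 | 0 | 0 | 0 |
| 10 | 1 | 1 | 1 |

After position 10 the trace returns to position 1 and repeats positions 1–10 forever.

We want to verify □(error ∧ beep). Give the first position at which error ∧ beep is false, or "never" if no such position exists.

1

Check error ∧ beep at each position in order: 0 ✓.
At position 1 the labels are {beep, heat}, so error ∧ beep is false there. This is the first violation.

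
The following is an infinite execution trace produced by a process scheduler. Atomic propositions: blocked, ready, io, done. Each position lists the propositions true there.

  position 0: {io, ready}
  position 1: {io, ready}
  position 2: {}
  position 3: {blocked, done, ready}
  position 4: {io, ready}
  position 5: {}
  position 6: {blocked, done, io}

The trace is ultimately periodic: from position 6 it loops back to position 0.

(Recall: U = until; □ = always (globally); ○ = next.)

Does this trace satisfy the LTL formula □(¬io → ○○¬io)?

Does not hold

¬io → ○○¬io must hold at every position from 0 onward. It fails at position 2, so □(¬io → ○○¬io) is false.
Positions where ¬io holds: 2, 3, 5.
Check ○○¬io at each: 2→fails, 3→ok, 5→fails.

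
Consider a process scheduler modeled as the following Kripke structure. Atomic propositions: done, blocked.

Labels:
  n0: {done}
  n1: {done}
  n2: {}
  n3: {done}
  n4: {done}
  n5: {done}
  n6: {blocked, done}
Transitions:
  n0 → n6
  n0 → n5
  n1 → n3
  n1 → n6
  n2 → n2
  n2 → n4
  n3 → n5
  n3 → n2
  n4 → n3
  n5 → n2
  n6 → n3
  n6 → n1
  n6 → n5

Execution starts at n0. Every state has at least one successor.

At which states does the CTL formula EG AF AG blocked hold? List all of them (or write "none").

none

States satisfying AF AG blocked: ∅.
States satisfying EG AF AG blocked: ∅.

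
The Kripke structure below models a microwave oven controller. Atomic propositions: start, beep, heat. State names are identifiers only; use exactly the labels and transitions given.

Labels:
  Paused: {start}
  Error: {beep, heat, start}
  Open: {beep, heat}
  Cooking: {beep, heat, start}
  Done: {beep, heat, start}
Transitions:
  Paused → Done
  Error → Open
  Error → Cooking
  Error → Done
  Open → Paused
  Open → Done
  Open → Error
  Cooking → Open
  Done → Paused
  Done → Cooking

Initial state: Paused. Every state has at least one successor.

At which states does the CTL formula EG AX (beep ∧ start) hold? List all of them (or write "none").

none

States satisfying AX (beep ∧ start): {Paused}.
States satisfying EG AX (beep ∧ start): ∅.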